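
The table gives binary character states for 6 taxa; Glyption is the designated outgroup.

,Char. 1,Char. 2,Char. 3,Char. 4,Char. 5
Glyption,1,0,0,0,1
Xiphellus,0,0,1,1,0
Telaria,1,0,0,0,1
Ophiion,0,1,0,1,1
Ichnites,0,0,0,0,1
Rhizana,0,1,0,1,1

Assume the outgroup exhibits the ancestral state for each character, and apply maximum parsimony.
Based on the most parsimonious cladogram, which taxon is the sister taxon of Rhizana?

Ophiion

Character polarity is set by the outgroup: the derived state is whichever differs from the outgroup's state, so for Char. 1, Char. 5 the derived state is '0', and for the remaining characters it is '1'.
Char. 1: derived state '0' in Ichnites, Ophiion, Rhizana, and Xiphellus only — synapomorphy for {Ichnites, Ophiion, Rhizana, Xiphellus}.
Char. 2: derived state '1' in Ophiion and Rhizana only — synapomorphy for {Ophiion, Rhizana}.
Char. 3: derived state '1' in Xiphellus only — an autapomorphy, so it tells us nothing about relationships among taxa.
Char. 4: derived state '1' in Ophiion, Rhizana, and Xiphellus only — synapomorphy for {Ophiion, Rhizana, Xiphellus}.
Char. 5: derived state '0' in Xiphellus only — an autapomorphy, so it tells us nothing about relationships among taxa.
Most parsimonious ingroup topology: (((Xiphellus,(Ophiion,Rhizana)),Ichnites),Telaria).
Rhizana and Ophiion form a cherry on this tree, so they are sister taxa.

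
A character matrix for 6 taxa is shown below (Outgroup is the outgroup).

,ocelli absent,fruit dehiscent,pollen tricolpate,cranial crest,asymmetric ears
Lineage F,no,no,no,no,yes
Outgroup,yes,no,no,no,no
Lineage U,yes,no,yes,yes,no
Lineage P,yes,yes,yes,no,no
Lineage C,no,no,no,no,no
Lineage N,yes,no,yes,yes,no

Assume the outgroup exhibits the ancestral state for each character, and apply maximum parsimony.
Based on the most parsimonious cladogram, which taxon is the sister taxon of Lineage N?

Character polarity is set by the outgroup: the derived state is whichever differs from the outgroup's state, so for ocelli absent the derived state is 'no', and for the remaining characters it is 'yes'.
Only Lineage C and Lineage F show the derived state 'no' for ocelli absent, supporting them as a clade.
fruit dehiscent (derived state 'yes') is unique to Lineage P (autapomorphy; uninformative for grouping).
pollen tricolpate: derived state 'yes' in Lineage N, Lineage P, and Lineage U only — synapomorphy for {Lineage N, Lineage P, Lineage U}.
Only Lineage N and Lineage U show the derived state 'yes' for cranial crest, supporting them as a clade.
asymmetric ears (derived state 'yes') is unique to Lineage F (autapomorphy; uninformative for grouping).
Most parsimonious ingroup topology: ((Lineage C,Lineage F),(Lineage P,(Lineage U,Lineage N))).
Lineage N and Lineage U form a cherry on this tree, so they are sister taxa.

Lineage U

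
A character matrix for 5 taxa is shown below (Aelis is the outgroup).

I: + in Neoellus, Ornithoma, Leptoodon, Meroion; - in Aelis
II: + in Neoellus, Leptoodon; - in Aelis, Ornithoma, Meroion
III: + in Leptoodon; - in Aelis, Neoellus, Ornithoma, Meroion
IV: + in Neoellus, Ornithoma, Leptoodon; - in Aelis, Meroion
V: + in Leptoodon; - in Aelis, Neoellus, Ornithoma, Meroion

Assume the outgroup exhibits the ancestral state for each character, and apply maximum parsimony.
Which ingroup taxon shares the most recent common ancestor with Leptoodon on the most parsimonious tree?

The outgroup has state '-' for every character, so '+' is the derived state throughout.
All ingroup taxa share the derived state '+' for I; it defines the ingroup but does not resolve relationships within it.
II: derived state '+' in Leptoodon and Neoellus only — synapomorphy for {Leptoodon, Neoellus}.
III (derived state '+') is unique to Leptoodon (autapomorphy; uninformative for grouping).
Only Leptoodon, Neoellus, and Ornithoma show the derived state '+' for IV, supporting them as a clade.
V (derived state '+') is unique to Leptoodon (autapomorphy; uninformative for grouping).
Most parsimonious ingroup topology: (((Neoellus,Leptoodon),Ornithoma),Meroion).
Leptoodon and Neoellus form a cherry on this tree, so they are sister taxa.

Neoellus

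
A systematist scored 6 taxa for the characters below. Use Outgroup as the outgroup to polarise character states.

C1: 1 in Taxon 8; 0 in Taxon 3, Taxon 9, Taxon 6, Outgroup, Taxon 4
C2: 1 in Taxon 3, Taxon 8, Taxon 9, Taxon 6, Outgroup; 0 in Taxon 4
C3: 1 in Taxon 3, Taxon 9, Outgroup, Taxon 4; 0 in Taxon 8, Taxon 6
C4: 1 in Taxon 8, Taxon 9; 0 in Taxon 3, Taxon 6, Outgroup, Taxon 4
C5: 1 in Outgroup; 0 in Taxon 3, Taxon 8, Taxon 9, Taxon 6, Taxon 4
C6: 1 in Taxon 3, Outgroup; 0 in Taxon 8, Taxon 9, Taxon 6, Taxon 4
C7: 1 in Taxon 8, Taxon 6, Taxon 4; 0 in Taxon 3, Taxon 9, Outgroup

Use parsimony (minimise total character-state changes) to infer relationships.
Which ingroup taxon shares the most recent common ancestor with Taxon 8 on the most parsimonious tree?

Taxon 6

Character polarity is set by the outgroup: the derived state is whichever differs from the outgroup's state, so for C2, C3, C5, C6 the derived state is '0', and for the remaining characters it is '1'.
C1: derived state '1' in Taxon 8 only — an autapomorphy, so it tells us nothing about relationships among taxa.
C2: derived state '0' in Taxon 4 only — an autapomorphy, so it tells us nothing about relationships among taxa.
Only Taxon 6 and Taxon 8 show the derived state '0' for C3, supporting them as a clade.
C4 (state '1') occurs in Taxon 8 and Taxon 9 but conflicts with the nesting implied by the other characters — most parsimoniously interpreted as homoplasy.
C5 (derived state '0') is shared by all ingroup taxa — unites the whole ingroup.
Only Taxon 4, Taxon 6, Taxon 8, and Taxon 9 show the derived state '0' for C6, supporting them as a clade.
C7 (derived state '1') is shared by Taxon 4, Taxon 6, and Taxon 8 — a synapomorphy uniting that clade.
Most parsimonious ingroup topology: (Taxon 3,(Taxon 9,(Taxon 4,(Taxon 6,Taxon 8)))).
Taxon 8 and Taxon 6 form a cherry on this tree, so they are sister taxa.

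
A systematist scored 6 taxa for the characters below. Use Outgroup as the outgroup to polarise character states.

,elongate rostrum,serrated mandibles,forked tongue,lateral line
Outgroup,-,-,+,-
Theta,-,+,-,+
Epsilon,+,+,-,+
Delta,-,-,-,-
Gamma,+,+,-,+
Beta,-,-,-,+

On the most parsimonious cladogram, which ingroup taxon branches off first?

Character polarity is set by the outgroup: the derived state is whichever differs from the outgroup's state, so for forked tongue the derived state is '-', and for the remaining characters it is '+'.
elongate rostrum (derived state '+') is shared by Epsilon and Gamma — a synapomorphy uniting that clade.
Only Epsilon, Gamma, and Theta show the derived state '+' for serrated mandibles, supporting them as a clade.
All ingroup taxa share the derived state '-' for forked tongue; it defines the ingroup but does not resolve relationships within it.
lateral line: derived state '+' in Beta, Epsilon, Gamma, and Theta only — synapomorphy for {Beta, Epsilon, Gamma, Theta}.
Most parsimonious ingroup topology: (((Theta,(Epsilon,Gamma)),Beta),Delta).
Delta is sister to the clade containing all other ingroup taxa, so it is the earliest-diverging (most basal) ingroup lineage.

Delta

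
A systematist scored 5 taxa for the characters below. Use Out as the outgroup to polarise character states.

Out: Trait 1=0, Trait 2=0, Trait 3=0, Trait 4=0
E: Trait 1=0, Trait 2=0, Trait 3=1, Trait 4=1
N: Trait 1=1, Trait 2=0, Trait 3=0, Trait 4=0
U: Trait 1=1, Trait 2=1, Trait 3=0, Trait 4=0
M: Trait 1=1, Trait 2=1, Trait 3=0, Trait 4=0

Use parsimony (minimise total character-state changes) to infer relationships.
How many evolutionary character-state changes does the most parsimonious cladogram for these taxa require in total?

4

The outgroup has state '0' for every character, so '1' is the derived state throughout.
Trait 1: derived state '1' in M, N, and U only — synapomorphy for {M, N, U}.
Trait 2: derived state '1' in M and U only — synapomorphy for {M, U}.
Trait 3: derived state '1' in E only — an autapomorphy, so it tells us nothing about relationships among taxa.
Trait 4: derived state '1' in E only — an autapomorphy, so it tells us nothing about relationships among taxa.
Most parsimonious ingroup topology: (E,(N,(U,M))).
Changes per character on this tree: Trait 1: 1; Trait 2: 1; Trait 3: 1; Trait 4: 1.
Total = 4.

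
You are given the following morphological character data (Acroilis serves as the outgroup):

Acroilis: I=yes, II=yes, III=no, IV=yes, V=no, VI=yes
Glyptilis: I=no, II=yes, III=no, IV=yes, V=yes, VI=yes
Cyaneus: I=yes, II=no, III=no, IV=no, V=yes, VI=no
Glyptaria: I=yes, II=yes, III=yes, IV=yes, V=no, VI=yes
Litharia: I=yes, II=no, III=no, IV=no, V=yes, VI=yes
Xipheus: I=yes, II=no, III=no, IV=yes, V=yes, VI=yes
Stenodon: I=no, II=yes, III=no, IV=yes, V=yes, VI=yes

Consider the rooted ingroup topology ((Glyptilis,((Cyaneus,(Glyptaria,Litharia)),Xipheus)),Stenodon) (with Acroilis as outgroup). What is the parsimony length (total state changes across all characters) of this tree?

Map each character onto ((Glyptilis,((Cyaneus,(Glyptaria,Litharia)),Xipheus)),Stenodon) (rooted by Acroilis) and count the minimum state changes it requires (Fitch parsimony):
I: 2; II: 2; III: 1; IV: 2; V: 2; VI: 1.
Total tree length = 10.

10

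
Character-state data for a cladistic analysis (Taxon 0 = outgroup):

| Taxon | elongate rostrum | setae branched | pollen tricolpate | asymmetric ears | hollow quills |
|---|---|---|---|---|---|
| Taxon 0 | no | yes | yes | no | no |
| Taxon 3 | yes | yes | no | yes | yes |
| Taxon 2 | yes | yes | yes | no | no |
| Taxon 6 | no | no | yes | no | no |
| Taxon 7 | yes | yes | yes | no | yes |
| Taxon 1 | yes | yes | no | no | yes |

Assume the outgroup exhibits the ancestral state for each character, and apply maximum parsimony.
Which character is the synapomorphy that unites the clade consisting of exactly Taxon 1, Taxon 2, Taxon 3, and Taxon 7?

elongate rostrum

Character polarity is set by the outgroup: the derived state is whichever differs from the outgroup's state, so for setae branched, pollen tricolpate the derived state is 'no', and for the remaining characters it is 'yes'.
Only Taxon 1, Taxon 2, Taxon 3, and Taxon 7 show the derived state 'yes' for elongate rostrum, supporting them as a clade.
setae branched: derived state 'no' in Taxon 6 only — an autapomorphy, so it tells us nothing about relationships among taxa.
pollen tricolpate (derived state 'no') is shared by Taxon 1 and Taxon 3 — a synapomorphy uniting that clade.
asymmetric ears (derived state 'yes') is unique to Taxon 3 (autapomorphy; uninformative for grouping).
hollow quills (derived state 'yes') is shared by Taxon 1, Taxon 3, and Taxon 7 — a synapomorphy uniting that clade.
Most parsimonious ingroup topology: ((((Taxon 3,Taxon 1),Taxon 7),Taxon 2),Taxon 6).
The clade {Taxon 1, Taxon 2, Taxon 3, Taxon 7} is supported by elongate rostrum: its derived state 'yes' occurs in exactly those taxa and in no other taxon (including the outgroup).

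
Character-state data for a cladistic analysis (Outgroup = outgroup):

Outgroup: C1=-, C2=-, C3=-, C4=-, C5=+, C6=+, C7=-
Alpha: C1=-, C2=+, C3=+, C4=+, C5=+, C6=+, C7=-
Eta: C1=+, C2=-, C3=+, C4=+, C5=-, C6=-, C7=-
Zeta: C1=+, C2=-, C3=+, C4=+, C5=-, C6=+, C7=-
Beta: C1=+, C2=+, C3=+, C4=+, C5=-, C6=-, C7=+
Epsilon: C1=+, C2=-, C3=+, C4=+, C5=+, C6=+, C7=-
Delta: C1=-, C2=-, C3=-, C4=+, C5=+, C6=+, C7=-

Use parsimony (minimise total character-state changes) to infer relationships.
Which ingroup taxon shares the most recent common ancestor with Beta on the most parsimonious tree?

Character polarity is set by the outgroup: the derived state is whichever differs from the outgroup's state, so for C5, C6 the derived state is '-', and for the remaining characters it is '+'.
Only Beta, Epsilon, Eta, and Zeta show the derived state '+' for C1, supporting them as a clade.
C2 groups Alpha and Beta, which is incompatible with the clades supported by the remaining characters; treating it as convergent (homoplasy) costs fewer steps than any alternative tree.
C3: derived state '+' in Alpha, Beta, Epsilon, Eta, and Zeta only — synapomorphy for {Alpha, Beta, Epsilon, Eta, Zeta}.
All ingroup taxa share the derived state '+' for C4; it defines the ingroup but does not resolve relationships within it.
C5: derived state '-' in Beta, Eta, and Zeta only — synapomorphy for {Beta, Eta, Zeta}.
C6: derived state '-' in Beta and Eta only — synapomorphy for {Beta, Eta}.
C7: derived state '+' in Beta only — an autapomorphy, so it tells us nothing about relationships among taxa.
Most parsimonious ingroup topology: ((Alpha,(((Eta,Beta),Zeta),Epsilon)),Delta).
Beta and Eta form a cherry on this tree, so they are sister taxa.

Eta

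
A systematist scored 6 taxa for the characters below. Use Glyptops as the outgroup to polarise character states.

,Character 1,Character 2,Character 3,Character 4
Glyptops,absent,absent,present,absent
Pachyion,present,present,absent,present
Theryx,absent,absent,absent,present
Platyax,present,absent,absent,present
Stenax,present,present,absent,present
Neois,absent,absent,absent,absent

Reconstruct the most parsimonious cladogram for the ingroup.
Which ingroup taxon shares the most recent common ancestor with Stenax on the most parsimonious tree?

Pachyion

Character polarity is set by the outgroup: the derived state is whichever differs from the outgroup's state, so for Character 3 the derived state is 'absent', and for the remaining characters it is 'present'.
Character 1 (derived state 'present') is shared by Pachyion, Platyax, and Stenax — a synapomorphy uniting that clade.
Character 2: derived state 'present' in Pachyion and Stenax only — synapomorphy for {Pachyion, Stenax}.
Character 3 (derived state 'absent') is shared by all ingroup taxa — unites the whole ingroup.
Character 4 (derived state 'present') is shared by Pachyion, Platyax, Stenax, and Theryx — a synapomorphy uniting that clade.
Most parsimonious ingroup topology: ((((Pachyion,Stenax),Platyax),Theryx),Neois).
Stenax and Pachyion form a cherry on this tree, so they are sister taxa.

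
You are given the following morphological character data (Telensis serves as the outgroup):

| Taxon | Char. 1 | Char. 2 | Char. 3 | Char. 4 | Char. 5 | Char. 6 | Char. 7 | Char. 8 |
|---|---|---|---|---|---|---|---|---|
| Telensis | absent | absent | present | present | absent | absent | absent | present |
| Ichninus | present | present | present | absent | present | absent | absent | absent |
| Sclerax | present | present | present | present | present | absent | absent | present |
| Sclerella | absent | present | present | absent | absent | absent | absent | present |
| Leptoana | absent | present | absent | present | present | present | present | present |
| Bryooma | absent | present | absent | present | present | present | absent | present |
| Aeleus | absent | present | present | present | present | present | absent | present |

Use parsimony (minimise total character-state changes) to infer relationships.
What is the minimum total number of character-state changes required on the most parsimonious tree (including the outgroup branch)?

Character polarity is set by the outgroup: the derived state is whichever differs from the outgroup's state, so for Char. 3, Char. 4, Char. 8 the derived state is 'absent', and for the remaining characters it is 'present'.
Only Ichninus and Sclerax show the derived state 'present' for Char. 1, supporting them as a clade.
Char. 2 (derived state 'present') is shared by all ingroup taxa — unites the whole ingroup.
Char. 3: derived state 'absent' in Bryooma and Leptoana only — synapomorphy for {Bryooma, Leptoana}.
Char. 4 (state 'absent') occurs in Ichninus and Sclerella but conflicts with the nesting implied by the other characters — most parsimoniously interpreted as homoplasy.
Char. 5: derived state 'present' in Aeleus, Bryooma, Ichninus, Leptoana, and Sclerax only — synapomorphy for {Aeleus, Bryooma, Ichninus, Leptoana, Sclerax}.
Char. 6 (derived state 'present') is shared by Aeleus, Bryooma, and Leptoana — a synapomorphy uniting that clade.
Char. 7: derived state 'present' in Leptoana only — an autapomorphy, so it tells us nothing about relationships among taxa.
Char. 8 (derived state 'absent') is unique to Ichninus (autapomorphy; uninformative for grouping).
Most parsimonious ingroup topology: (((Ichninus,Sclerax),((Leptoana,Bryooma),Aeleus)),Sclerella).
Changes per character on this tree: Char. 1: 1; Char. 2: 1; Char. 3: 1; Char. 4: 2; Char. 5: 1; Char. 6: 1; Char. 7: 1; Char. 8: 1.
Total = 9.

9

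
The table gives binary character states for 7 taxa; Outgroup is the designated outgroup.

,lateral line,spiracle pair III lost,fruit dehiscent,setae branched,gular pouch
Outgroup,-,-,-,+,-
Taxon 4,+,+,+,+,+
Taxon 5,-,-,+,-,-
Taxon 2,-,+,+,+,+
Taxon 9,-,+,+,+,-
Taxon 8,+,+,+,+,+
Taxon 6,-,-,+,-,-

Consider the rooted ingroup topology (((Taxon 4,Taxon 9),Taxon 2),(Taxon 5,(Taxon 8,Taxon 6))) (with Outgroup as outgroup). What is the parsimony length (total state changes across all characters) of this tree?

10

Map each character onto (((Taxon 4,Taxon 9),Taxon 2),(Taxon 5,(Taxon 8,Taxon 6))) (rooted by Outgroup) and count the minimum state changes it requires (Fitch parsimony):
lateral line: 2; spiracle pair III lost: 2; fruit dehiscent: 1; setae branched: 2; gular pouch: 3.
Total tree length = 10.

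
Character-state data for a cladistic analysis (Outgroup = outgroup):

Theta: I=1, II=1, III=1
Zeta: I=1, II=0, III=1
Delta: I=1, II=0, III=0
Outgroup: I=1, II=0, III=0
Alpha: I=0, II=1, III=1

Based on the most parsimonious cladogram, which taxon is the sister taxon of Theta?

Alpha

Character polarity is set by the outgroup: the derived state is whichever differs from the outgroup's state, so for I the derived state is '0', and for the remaining characters it is '1'.
I: derived state '0' in Alpha only — an autapomorphy, so it tells us nothing about relationships among taxa.
Only Alpha and Theta show the derived state '1' for II, supporting them as a clade.
III (derived state '1') is shared by Alpha, Theta, and Zeta — a synapomorphy uniting that clade.
Most parsimonious ingroup topology: (Delta,((Theta,Alpha),Zeta)).
Theta and Alpha form a cherry on this tree, so they are sister taxa.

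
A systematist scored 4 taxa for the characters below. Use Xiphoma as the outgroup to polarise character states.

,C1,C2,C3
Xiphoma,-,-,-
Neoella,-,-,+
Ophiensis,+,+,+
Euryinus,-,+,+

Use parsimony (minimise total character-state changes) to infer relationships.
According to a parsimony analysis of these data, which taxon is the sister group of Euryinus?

Ophiensis

The outgroup has state '-' for every character, so '+' is the derived state throughout.
C1 (derived state '+') is unique to Ophiensis (autapomorphy; uninformative for grouping).
Only Euryinus and Ophiensis show the derived state '+' for C2, supporting them as a clade.
All ingroup taxa share the derived state '+' for C3; it defines the ingroup but does not resolve relationships within it.
Most parsimonious ingroup topology: (Neoella,(Ophiensis,Euryinus)).
Euryinus and Ophiensis form a cherry on this tree, so they are sister taxa.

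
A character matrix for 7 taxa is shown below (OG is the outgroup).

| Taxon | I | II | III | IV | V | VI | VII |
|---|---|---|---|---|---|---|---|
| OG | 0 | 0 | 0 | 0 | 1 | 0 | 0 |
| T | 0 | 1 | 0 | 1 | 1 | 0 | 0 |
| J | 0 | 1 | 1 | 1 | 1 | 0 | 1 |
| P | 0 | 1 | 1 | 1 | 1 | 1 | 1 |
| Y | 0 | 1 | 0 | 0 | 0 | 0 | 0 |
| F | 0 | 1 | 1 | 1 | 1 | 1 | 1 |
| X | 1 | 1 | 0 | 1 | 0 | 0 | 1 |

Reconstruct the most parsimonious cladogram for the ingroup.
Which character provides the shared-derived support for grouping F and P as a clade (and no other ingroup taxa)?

Character polarity is set by the outgroup: the derived state is whichever differs from the outgroup's state, so for V the derived state is '0', and for the remaining characters it is '1'.
I (derived state '1') is unique to X (autapomorphy; uninformative for grouping).
All ingroup taxa share the derived state '1' for II; it defines the ingroup but does not resolve relationships within it.
III: derived state '1' in F, J, and P only — synapomorphy for {F, J, P}.
IV: derived state '1' in F, J, P, T, and X only — synapomorphy for {F, J, P, T, X}.
V groups X and Y, which is incompatible with the clades supported by the remaining characters; treating it as convergent (homoplasy) costs fewer steps than any alternative tree.
VI: derived state '1' in F and P only — synapomorphy for {F, P}.
Only F, J, P, and X show the derived state '1' for VII, supporting them as a clade.
Most parsimonious ingroup topology: ((T,((J,(P,F)),X)),Y).
The clade {F, P} is supported by VI: its derived state '1' occurs in exactly those taxa and in no other taxon (including the outgroup).

VI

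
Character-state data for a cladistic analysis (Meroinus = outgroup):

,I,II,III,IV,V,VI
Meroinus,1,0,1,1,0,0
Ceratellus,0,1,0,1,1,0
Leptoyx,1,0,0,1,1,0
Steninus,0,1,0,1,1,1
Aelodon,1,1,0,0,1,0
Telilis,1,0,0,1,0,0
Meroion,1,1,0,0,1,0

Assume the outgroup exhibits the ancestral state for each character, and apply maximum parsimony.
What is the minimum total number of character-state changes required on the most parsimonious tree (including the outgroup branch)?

Character polarity is set by the outgroup: the derived state is whichever differs from the outgroup's state, so for I, III, IV the derived state is '0', and for the remaining characters it is '1'.
I: derived state '0' in Ceratellus and Steninus only — synapomorphy for {Ceratellus, Steninus}.
II: derived state '1' in Aelodon, Ceratellus, Meroion, and Steninus only — synapomorphy for {Aelodon, Ceratellus, Meroion, Steninus}.
III (derived state '0') is shared by all ingroup taxa — unites the whole ingroup.
IV (derived state '0') is shared by Aelodon and Meroion — a synapomorphy uniting that clade.
V (derived state '1') is shared by Aelodon, Ceratellus, Leptoyx, Meroion, and Steninus — a synapomorphy uniting that clade.
VI: derived state '1' in Steninus only — an autapomorphy, so it tells us nothing about relationships among taxa.
Most parsimonious ingroup topology: ((((Ceratellus,Steninus),(Aelodon,Meroion)),Leptoyx),Telilis).
Changes per character on this tree: I: 1; II: 1; III: 1; IV: 1; V: 1; VI: 1.
Total = 6.

6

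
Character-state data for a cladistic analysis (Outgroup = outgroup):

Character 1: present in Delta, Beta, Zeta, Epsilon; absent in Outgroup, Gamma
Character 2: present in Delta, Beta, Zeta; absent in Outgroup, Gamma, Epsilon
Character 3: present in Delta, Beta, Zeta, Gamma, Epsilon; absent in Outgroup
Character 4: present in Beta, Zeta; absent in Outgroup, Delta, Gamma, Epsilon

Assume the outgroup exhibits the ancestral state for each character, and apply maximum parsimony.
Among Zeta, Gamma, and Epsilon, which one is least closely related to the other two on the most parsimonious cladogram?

The outgroup has state 'absent' for every character, so 'present' is the derived state throughout.
Only Beta, Delta, Epsilon, and Zeta show the derived state 'present' for Character 1, supporting them as a clade.
Character 2 (derived state 'present') is shared by Beta, Delta, and Zeta — a synapomorphy uniting that clade.
All ingroup taxa share the derived state 'present' for Character 3; it defines the ingroup but does not resolve relationships within it.
Only Beta and Zeta show the derived state 'present' for Character 4, supporting them as a clade.
Most parsimonious ingroup topology: (((Delta,(Beta,Zeta)),Epsilon),Gamma).
Epsilon and Zeta share a more recent common ancestor with each other than either does with Gamma, so Gamma is the least closely related of the three.

Gamma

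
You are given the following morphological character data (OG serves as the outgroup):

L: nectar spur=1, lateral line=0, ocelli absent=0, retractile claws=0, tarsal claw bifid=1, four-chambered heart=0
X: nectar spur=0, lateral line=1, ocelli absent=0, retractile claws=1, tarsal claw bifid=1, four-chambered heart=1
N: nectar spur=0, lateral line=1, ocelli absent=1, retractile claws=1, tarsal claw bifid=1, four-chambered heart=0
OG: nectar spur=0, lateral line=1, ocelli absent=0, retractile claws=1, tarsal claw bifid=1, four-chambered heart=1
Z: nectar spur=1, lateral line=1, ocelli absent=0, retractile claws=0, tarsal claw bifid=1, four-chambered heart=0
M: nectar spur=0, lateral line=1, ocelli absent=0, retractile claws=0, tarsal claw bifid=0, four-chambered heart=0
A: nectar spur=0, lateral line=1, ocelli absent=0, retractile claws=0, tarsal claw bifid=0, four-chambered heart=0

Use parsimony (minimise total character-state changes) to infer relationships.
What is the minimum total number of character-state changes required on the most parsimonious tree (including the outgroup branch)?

Character polarity is set by the outgroup: the derived state is whichever differs from the outgroup's state, so for lateral line, retractile claws, tarsal claw bifid, four-chambered heart the derived state is '0', and for the remaining characters it is '1'.
Only L and Z show the derived state '1' for nectar spur, supporting them as a clade.
lateral line: derived state '0' in L only — an autapomorphy, so it tells us nothing about relationships among taxa.
ocelli absent: derived state '1' in N only — an autapomorphy, so it tells us nothing about relationships among taxa.
Only A, L, M, and Z show the derived state '0' for retractile claws, supporting them as a clade.
Only A and M show the derived state '0' for tarsal claw bifid, supporting them as a clade.
four-chambered heart (derived state '0') is shared by A, L, M, N, and Z — a synapomorphy uniting that clade.
Most parsimonious ingroup topology: ((N,((M,A),(L,Z))),X).
Changes per character on this tree: nectar spur: 1; lateral line: 1; ocelli absent: 1; retractile claws: 1; tarsal claw bifid: 1; four-chambered heart: 1.
Total = 6.

6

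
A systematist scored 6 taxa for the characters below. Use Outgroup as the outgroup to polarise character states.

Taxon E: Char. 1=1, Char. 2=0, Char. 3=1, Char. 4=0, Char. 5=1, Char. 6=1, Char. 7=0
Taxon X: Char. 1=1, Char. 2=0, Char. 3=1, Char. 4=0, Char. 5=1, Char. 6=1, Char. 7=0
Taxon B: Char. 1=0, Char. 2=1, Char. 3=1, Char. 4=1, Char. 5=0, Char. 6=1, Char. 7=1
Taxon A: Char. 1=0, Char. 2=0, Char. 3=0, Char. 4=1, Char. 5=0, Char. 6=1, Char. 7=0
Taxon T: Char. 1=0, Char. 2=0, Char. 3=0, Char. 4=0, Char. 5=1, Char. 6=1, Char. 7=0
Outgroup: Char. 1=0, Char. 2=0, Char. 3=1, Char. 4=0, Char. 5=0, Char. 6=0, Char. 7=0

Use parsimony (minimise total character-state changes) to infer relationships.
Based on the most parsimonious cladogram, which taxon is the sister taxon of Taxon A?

Taxon B

Character polarity is set by the outgroup: the derived state is whichever differs from the outgroup's state, so for Char. 3 the derived state is '0', and for the remaining characters it is '1'.
Char. 1: derived state '1' in Taxon E and Taxon X only — synapomorphy for {Taxon E, Taxon X}.
Char. 2: derived state '1' in Taxon B only — an autapomorphy, so it tells us nothing about relationships among taxa.
Char. 3 (state '0') occurs in Taxon A and Taxon T but conflicts with the nesting implied by the other characters — most parsimoniously interpreted as homoplasy.
Only Taxon A and Taxon B show the derived state '1' for Char. 4, supporting them as a clade.
Only Taxon E, Taxon T, and Taxon X show the derived state '1' for Char. 5, supporting them as a clade.
Char. 6 (derived state '1') is shared by all ingroup taxa — unites the whole ingroup.
Char. 7 (derived state '1') is unique to Taxon B (autapomorphy; uninformative for grouping).
Most parsimonious ingroup topology: ((Taxon T,(Taxon X,Taxon E)),(Taxon A,Taxon B)).
Taxon A and Taxon B form a cherry on this tree, so they are sister taxa.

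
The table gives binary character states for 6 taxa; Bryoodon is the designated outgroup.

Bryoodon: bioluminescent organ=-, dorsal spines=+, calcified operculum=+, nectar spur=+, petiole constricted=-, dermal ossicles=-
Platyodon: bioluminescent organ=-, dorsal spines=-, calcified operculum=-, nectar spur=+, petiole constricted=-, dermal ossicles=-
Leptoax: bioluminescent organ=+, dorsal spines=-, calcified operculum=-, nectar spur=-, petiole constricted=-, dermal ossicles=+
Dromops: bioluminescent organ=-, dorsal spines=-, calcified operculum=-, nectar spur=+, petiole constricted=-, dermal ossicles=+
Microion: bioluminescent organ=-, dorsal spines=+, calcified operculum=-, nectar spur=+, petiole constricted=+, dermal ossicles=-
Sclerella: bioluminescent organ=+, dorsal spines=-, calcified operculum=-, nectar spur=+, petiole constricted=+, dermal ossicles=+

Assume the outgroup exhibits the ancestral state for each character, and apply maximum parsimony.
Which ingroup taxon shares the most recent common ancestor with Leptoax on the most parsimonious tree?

Character polarity is set by the outgroup: the derived state is whichever differs from the outgroup's state, so for dorsal spines, calcified operculum, nectar spur the derived state is '-', and for the remaining characters it is '+'.
bioluminescent organ (derived state '+') is shared by Leptoax and Sclerella — a synapomorphy uniting that clade.
Only Dromops, Leptoax, Platyodon, and Sclerella show the derived state '-' for dorsal spines, supporting them as a clade.
calcified operculum (derived state '-') is shared by all ingroup taxa — unites the whole ingroup.
nectar spur: derived state '-' in Leptoax only — an autapomorphy, so it tells us nothing about relationships among taxa.
petiole constricted (state '+') occurs in Microion and Sclerella but conflicts with the nesting implied by the other characters — most parsimoniously interpreted as homoplasy.
dermal ossicles (derived state '+') is shared by Dromops, Leptoax, and Sclerella — a synapomorphy uniting that clade.
Most parsimonious ingroup topology: ((Platyodon,((Leptoax,Sclerella),Dromops)),Microion).
Leptoax and Sclerella form a cherry on this tree, so they are sister taxa.

Sclerella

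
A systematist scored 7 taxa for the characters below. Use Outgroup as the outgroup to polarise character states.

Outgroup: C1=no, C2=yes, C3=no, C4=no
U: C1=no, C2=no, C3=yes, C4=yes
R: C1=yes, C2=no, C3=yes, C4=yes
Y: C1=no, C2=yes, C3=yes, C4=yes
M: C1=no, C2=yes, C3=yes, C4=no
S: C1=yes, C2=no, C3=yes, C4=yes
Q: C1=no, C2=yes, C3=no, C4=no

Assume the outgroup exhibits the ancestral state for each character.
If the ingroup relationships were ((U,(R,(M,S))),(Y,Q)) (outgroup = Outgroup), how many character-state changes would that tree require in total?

9

Map each character onto ((U,(R,(M,S))),(Y,Q)) (rooted by Outgroup) and count the minimum state changes it requires (Fitch parsimony):
C1: 2; C2: 2; C3: 2; C4: 3.
Total tree length = 9.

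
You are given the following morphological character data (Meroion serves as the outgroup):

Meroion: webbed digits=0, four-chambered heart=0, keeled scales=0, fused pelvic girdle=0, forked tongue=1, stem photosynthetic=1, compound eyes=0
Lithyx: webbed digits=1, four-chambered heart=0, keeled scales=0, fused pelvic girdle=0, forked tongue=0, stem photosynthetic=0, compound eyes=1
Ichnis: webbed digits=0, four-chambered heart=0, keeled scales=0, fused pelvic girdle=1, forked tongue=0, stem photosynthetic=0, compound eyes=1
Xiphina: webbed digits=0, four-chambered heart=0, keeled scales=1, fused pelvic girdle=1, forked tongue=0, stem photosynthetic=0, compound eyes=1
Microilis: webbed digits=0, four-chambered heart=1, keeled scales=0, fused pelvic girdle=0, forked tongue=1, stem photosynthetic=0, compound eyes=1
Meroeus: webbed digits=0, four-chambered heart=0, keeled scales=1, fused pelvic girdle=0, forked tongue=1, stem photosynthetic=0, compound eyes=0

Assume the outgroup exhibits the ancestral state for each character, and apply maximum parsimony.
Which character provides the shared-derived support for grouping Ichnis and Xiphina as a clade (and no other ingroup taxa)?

Character polarity is set by the outgroup: the derived state is whichever differs from the outgroup's state, so for forked tongue, stem photosynthetic the derived state is '0', and for the remaining characters it is '1'.
webbed digits: derived state '1' in Lithyx only — an autapomorphy, so it tells us nothing about relationships among taxa.
four-chambered heart: derived state '1' in Microilis only — an autapomorphy, so it tells us nothing about relationships among taxa.
keeled scales groups Meroeus and Xiphina, which is incompatible with the clades supported by the remaining characters; treating it as convergent (homoplasy) costs fewer steps than any alternative tree.
Only Ichnis and Xiphina show the derived state '1' for fused pelvic girdle, supporting them as a clade.
forked tongue: derived state '0' in Ichnis, Lithyx, and Xiphina only — synapomorphy for {Ichnis, Lithyx, Xiphina}.
stem photosynthetic (derived state '0') is shared by all ingroup taxa — unites the whole ingroup.
Only Ichnis, Lithyx, Microilis, and Xiphina show the derived state '1' for compound eyes, supporting them as a clade.
Most parsimonious ingroup topology: (((Lithyx,(Ichnis,Xiphina)),Microilis),Meroeus).
The clade {Ichnis, Xiphina} is supported by fused pelvic girdle: its derived state '1' occurs in exactly those taxa and in no other taxon (including the outgroup).

fused pelvic girdle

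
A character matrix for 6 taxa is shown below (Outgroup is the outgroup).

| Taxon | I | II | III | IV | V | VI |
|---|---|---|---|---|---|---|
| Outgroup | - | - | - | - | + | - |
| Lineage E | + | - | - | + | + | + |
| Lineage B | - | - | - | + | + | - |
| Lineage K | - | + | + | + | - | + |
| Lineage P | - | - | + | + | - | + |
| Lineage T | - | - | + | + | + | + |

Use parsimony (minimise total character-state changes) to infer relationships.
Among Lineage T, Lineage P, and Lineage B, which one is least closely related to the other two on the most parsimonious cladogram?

Character polarity is set by the outgroup: the derived state is whichever differs from the outgroup's state, so for V the derived state is '-', and for the remaining characters it is '+'.
I: derived state '+' in Lineage E only — an autapomorphy, so it tells us nothing about relationships among taxa.
II (derived state '+') is unique to Lineage K (autapomorphy; uninformative for grouping).
III: derived state '+' in Lineage K, Lineage P, and Lineage T only — synapomorphy for {Lineage K, Lineage P, Lineage T}.
IV (derived state '+') is shared by all ingroup taxa — unites the whole ingroup.
V: derived state '-' in Lineage K and Lineage P only — synapomorphy for {Lineage K, Lineage P}.
VI: derived state '+' in Lineage E, Lineage K, Lineage P, and Lineage T only — synapomorphy for {Lineage E, Lineage K, Lineage P, Lineage T}.
Most parsimonious ingroup topology: ((Lineage E,((Lineage K,Lineage P),Lineage T)),Lineage B).
Lineage T and Lineage P share a more recent common ancestor with each other than either does with Lineage B, so Lineage B is the least closely related of the three.

Lineage B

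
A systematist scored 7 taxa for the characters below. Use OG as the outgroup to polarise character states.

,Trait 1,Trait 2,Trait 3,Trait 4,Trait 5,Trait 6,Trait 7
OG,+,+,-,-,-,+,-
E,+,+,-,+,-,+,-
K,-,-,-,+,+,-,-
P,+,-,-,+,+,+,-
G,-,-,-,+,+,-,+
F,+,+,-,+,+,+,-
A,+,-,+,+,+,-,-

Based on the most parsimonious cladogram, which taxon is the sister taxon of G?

Character polarity is set by the outgroup: the derived state is whichever differs from the outgroup's state, so for Trait 1, Trait 2, Trait 6 the derived state is '-', and for the remaining characters it is '+'.
Only G and K show the derived state '-' for Trait 1, supporting them as a clade.
Trait 2: derived state '-' in A, G, K, and P only — synapomorphy for {A, G, K, P}.
Trait 3: derived state '+' in A only — an autapomorphy, so it tells us nothing about relationships among taxa.
Trait 4 (derived state '+') is shared by all ingroup taxa — unites the whole ingroup.
Only A, F, G, K, and P show the derived state '+' for Trait 5, supporting them as a clade.
Trait 6 (derived state '-') is shared by A, G, and K — a synapomorphy uniting that clade.
Trait 7 (derived state '+') is unique to G (autapomorphy; uninformative for grouping).
Most parsimonious ingroup topology: (E,((((K,G),A),P),F)).
G and K form a cherry on this tree, so they are sister taxa.

K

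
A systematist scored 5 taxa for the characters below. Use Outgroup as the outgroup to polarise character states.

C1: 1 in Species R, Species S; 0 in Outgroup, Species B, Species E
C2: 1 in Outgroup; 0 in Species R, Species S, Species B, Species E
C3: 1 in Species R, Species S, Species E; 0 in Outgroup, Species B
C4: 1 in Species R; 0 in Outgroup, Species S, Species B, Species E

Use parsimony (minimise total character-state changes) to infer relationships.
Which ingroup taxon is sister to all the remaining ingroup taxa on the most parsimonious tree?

Species B

Character polarity is set by the outgroup: the derived state is whichever differs from the outgroup's state, so for C2 the derived state is '0', and for the remaining characters it is '1'.
C1: derived state '1' in Species R and Species S only — synapomorphy for {Species R, Species S}.
All ingroup taxa share the derived state '0' for C2; it defines the ingroup but does not resolve relationships within it.
C3 (derived state '1') is shared by Species E, Species R, and Species S — a synapomorphy uniting that clade.
C4: derived state '1' in Species R only — an autapomorphy, so it tells us nothing about relationships among taxa.
Most parsimonious ingroup topology: (((Species R,Species S),Species E),Species B).
Species B is sister to the clade containing all other ingroup taxa, so it is the earliest-diverging (most basal) ingroup lineage.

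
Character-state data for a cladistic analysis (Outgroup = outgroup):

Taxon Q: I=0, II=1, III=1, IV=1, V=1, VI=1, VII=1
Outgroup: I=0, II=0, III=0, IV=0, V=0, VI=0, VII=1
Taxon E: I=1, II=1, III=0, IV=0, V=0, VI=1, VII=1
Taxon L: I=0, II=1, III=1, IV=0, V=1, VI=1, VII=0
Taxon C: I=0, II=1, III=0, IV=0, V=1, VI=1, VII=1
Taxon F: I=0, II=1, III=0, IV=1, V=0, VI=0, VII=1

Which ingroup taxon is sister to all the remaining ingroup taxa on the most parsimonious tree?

Taxon F

Character polarity is set by the outgroup: the derived state is whichever differs from the outgroup's state, so for VII the derived state is '0', and for the remaining characters it is '1'.
I (derived state '1') is unique to Taxon E (autapomorphy; uninformative for grouping).
II (derived state '1') is shared by all ingroup taxa — unites the whole ingroup.
Only Taxon L and Taxon Q show the derived state '1' for III, supporting them as a clade.
IV groups Taxon F and Taxon Q, which is incompatible with the clades supported by the remaining characters; treating it as convergent (homoplasy) costs fewer steps than any alternative tree.
Only Taxon C, Taxon L, and Taxon Q show the derived state '1' for V, supporting them as a clade.
VI: derived state '1' in Taxon C, Taxon E, Taxon L, and Taxon Q only — synapomorphy for {Taxon C, Taxon E, Taxon L, Taxon Q}.
VII (derived state '0') is unique to Taxon L (autapomorphy; uninformative for grouping).
Most parsimonious ingroup topology: ((((Taxon L,Taxon Q),Taxon C),Taxon E),Taxon F).
Taxon F is sister to the clade containing all other ingroup taxa, so it is the earliest-diverging (most basal) ingroup lineage.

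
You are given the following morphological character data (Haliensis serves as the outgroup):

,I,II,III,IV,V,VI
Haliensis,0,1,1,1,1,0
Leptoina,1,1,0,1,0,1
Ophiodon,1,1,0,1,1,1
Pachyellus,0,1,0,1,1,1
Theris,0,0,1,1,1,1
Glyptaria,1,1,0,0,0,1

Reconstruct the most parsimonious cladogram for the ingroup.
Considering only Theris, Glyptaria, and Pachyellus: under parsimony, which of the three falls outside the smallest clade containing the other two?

Theris

Character polarity is set by the outgroup: the derived state is whichever differs from the outgroup's state, so for II, III, IV, V the derived state is '0', and for the remaining characters it is '1'.
I: derived state '1' in Glyptaria, Leptoina, and Ophiodon only — synapomorphy for {Glyptaria, Leptoina, Ophiodon}.
II (derived state '0') is unique to Theris (autapomorphy; uninformative for grouping).
Only Glyptaria, Leptoina, Ophiodon, and Pachyellus show the derived state '0' for III, supporting them as a clade.
IV (derived state '0') is unique to Glyptaria (autapomorphy; uninformative for grouping).
V: derived state '0' in Glyptaria and Leptoina only — synapomorphy for {Glyptaria, Leptoina}.
VI (derived state '1') is shared by all ingroup taxa — unites the whole ingroup.
Most parsimonious ingroup topology: ((((Leptoina,Glyptaria),Ophiodon),Pachyellus),Theris).
Pachyellus and Glyptaria share a more recent common ancestor with each other than either does with Theris, so Theris is the least closely related of the three.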